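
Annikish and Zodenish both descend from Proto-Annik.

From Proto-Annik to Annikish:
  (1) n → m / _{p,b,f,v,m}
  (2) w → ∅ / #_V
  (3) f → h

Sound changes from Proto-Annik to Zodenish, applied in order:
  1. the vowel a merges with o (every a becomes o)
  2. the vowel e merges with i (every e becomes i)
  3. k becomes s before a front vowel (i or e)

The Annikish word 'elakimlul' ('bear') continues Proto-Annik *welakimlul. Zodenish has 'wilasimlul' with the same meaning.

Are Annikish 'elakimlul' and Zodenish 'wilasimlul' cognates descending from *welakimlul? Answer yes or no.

Derive the expected Zodenish reflex of *welakimlul:
Zodenish: start from *welakimlul.
  rule 1 (vowel merger): welakimlul → welokimlul
  rule 2 (vowel merger): welokimlul → wilokimlul
  rule 3 (palatalisation): wilokimlul → wilosimlul
  ⇒ Zodenish wilosimlul
The regular Zodenish reflex would be 'wilosimlul', but the attested form is 'wilasimlul'. The correspondence is irregular, so they are not cognates (the Zodenish form has a different source).

no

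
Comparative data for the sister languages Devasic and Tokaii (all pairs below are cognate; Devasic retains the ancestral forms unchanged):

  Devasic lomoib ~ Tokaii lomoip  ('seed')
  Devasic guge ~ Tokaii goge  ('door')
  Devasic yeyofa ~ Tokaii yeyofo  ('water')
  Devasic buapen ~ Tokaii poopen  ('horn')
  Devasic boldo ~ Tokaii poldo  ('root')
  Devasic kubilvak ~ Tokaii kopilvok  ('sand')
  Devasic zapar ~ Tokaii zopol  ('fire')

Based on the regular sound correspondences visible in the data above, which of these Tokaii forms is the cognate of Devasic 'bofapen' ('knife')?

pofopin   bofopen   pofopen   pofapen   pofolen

boldo ~ poldo — Devasic b corresponds to Tokaii p word-initially before a back vowel.
zapar ~ zopol — Devasic a corresponds to Tokaii o after a consonant, before a labial obstruent.
Applying these to Devasic 'bofapen':
  bofapen → pofapen   (b→p word-initially before a back vowel)
  pofapen → pofopen   (a→o after a consonant, before a labial obstruent)
So the Tokaii cognate is 'pofopen'.

pofopen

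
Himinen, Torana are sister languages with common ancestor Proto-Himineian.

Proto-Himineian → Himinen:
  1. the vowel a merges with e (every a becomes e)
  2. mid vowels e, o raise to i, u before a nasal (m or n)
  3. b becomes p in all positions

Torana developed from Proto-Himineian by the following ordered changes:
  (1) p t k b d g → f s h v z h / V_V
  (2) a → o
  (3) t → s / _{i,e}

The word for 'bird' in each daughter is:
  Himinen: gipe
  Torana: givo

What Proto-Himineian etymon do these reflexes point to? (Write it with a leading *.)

Position 3: Himinen has p, Torana has v. Taking the neighbouring segments as reconstructed: Himinen p could go back to *p or *b; Torana v could go back to *b or *v — the one source consistent with every daughter is *b.
Position 4: Himinen has e, Torana has o. Taking the neighbouring segments as reconstructed: Himinen e could go back to *a or *e; Torana o could go back to *a or *o — the one source consistent with every daughter is *a.
Verify the candidate proto-form against each daughter:
Himinen: *giba
  giba → gibe   [vowel merger]
  gibe (rule 2 does not apply)
  gibe → gipe   [unconditioned shift]
  giving Himinen gipe.
Torana: start from *giba.
  rule 1 (intervocalic lenition): giba → giva
  rule 2 (vowel merger): giva → givo
  rule 3: no change — givo
  ⇒ Torana givo
No other proto-form is consistent with every reflex, so the reconstruction is *giba.

*giba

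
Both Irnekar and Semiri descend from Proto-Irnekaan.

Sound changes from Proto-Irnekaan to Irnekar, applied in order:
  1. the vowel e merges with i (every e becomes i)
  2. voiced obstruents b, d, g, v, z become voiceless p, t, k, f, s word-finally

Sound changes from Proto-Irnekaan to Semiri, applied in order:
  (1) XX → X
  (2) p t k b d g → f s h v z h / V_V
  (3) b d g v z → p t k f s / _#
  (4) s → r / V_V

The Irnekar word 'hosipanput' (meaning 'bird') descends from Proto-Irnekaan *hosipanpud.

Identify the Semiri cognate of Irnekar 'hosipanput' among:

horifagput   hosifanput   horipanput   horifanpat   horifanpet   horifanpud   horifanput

horifanput

Semiri: *hosipanpud
  hosipanpud (rule 1 does not apply)
  hosipanpud → hosifanpud   [intervocalic lenition]
  hosifanpud → hosifanput   [final devoicing]
  hosifanput → horifanput   [rhotacism]
  giving Semiri horifanput.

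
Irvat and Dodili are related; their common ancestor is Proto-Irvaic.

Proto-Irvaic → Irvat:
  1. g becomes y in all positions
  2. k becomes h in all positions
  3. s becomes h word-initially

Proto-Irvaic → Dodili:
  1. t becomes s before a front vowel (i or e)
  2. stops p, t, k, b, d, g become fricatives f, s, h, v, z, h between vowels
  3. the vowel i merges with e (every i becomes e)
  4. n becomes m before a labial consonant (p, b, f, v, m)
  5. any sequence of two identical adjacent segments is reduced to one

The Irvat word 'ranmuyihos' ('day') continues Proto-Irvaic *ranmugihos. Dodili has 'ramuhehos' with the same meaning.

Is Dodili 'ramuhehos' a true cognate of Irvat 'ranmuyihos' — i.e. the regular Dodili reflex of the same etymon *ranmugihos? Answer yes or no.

Derive the expected Dodili reflex of *ranmugihos:
Dodili: start from *ranmugihos.
  rule 1: no change — ranmugihos
  rule 2 (intervocalic lenition): ranmugihos → ranmuhihos
  rule 3 (vowel merger): ranmuhihos → ranmuhehos
  rule 4 (nasal place assimilation): ranmuhehos → rammuhehos
  rule 5 (degemination): rammuhehos → ramuhehos
  ⇒ Dodili ramuhehos
Dodili 'ramuhehos' matches the regular reflex exactly, so the pair is cognate.

yes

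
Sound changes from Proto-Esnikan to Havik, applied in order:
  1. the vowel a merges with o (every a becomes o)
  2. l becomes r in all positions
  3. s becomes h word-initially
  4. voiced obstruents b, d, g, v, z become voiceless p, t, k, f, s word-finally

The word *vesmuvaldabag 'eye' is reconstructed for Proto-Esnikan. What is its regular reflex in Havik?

vesmuvordobok

Havik: *vesmuvaldabag > vesmuvoldobog > vesmuvordobog > vesmuvordobok  (by vowel merger, unconditioned shift, final devoicing)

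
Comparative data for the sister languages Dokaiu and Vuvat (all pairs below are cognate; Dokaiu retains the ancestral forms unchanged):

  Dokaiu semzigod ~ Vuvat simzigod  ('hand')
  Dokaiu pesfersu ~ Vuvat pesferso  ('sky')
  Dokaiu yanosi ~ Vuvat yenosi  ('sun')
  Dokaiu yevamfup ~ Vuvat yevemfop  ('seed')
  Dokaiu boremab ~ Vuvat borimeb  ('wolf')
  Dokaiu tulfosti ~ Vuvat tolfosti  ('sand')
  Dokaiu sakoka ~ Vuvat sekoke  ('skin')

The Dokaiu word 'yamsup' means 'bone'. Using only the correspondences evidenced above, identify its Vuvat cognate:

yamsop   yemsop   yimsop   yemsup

yevamfup ~ yevemfop — Dokaiu a corresponds to Vuvat e after a consonant, before a nasal.
yevamfup ~ yevemfop — Dokaiu u corresponds to Vuvat o after a consonant, before a labial obstruent.
Applying these to Dokaiu 'yamsup':
  yamsup → yemsup   (a→e after a consonant, before a nasal)
  yemsup → yemsop   (u→o after a consonant, before a labial obstruent)
So the Vuvat cognate is 'yemsop'.

yemsop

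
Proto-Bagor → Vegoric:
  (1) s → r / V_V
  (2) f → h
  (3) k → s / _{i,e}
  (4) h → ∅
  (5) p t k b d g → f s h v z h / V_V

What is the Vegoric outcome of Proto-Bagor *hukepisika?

Vegoric: *hukepisika > hukepirika > husepirika > usepirika > usefiriha  (by rhotacism, palatalisation, h-loss, intervocalic lenition)

usefiriha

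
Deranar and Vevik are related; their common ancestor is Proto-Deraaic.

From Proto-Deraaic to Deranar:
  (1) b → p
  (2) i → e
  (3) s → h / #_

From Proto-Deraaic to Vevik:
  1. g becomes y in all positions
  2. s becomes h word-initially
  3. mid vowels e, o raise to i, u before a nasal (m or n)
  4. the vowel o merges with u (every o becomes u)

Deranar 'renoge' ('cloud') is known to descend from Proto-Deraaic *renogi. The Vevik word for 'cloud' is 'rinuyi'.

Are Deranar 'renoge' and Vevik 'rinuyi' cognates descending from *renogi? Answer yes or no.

yes

Derive the expected Vevik reflex of *renogi:
Vevik: *renogi > renoyi > rinoyi > rinuyi  (by unconditioned shift, pre-nasal raising, vowel merger)
Vevik 'rinuyi' matches the regular reflex exactly, so the pair is cognate.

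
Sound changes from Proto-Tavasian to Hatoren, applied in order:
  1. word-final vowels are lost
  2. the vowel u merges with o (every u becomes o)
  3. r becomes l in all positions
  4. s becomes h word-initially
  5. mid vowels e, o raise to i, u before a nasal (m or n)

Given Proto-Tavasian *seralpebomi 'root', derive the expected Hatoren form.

Hatoren: *seralpebomi
  seralpebomi → seralpebom   [apocope]
  seralpebom (rule 2 does not apply)
  seralpebom → selalpebom   [unconditioned shift]
  selalpebom → helalpebom   [debuccalisation]
  helalpebom → helalpebum   [pre-nasal raising]
  giving Hatoren helalpebum.

helalpebum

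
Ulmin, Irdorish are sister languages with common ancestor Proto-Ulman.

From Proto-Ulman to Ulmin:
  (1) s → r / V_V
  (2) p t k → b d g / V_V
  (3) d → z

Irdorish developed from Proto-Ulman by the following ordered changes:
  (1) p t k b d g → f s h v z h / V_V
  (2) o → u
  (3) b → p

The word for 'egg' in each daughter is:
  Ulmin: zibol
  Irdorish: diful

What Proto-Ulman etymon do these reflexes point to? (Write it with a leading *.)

Position 4: Ulmin has o, Irdorish has u. Ulmin preserves o here (none of its changes turn any other segment into o), so the proto-segment is *o.
Position 1: Ulmin has z, Irdorish has d. Irdorish preserves d here (none of its changes turn any other segment into d), so the proto-segment is *d.
Position 3: Ulmin has b, Irdorish has f. Taking the neighbouring segments as reconstructed: Ulmin b could go back to *p or *b; Irdorish f could go back to *p or *f — the one source consistent with every daughter is *p.
Continuing position by position gives *dipol; check it forward:
Ulmin: start from *dipol.
  rule 1: no change — dipol
  rule 2 (intervocalic voicing): dipol → dibol
  rule 3 (unconditioned shift): dibol → zibol
  ⇒ Ulmin zibol
Irdorish: *dipol
  dipol → difol   [intervocalic lenition]
  difol → diful   [vowel merger]
  diful (rule 3 does not apply)
  giving Irdorish diful.
*dipol is the unique common source.

*dipol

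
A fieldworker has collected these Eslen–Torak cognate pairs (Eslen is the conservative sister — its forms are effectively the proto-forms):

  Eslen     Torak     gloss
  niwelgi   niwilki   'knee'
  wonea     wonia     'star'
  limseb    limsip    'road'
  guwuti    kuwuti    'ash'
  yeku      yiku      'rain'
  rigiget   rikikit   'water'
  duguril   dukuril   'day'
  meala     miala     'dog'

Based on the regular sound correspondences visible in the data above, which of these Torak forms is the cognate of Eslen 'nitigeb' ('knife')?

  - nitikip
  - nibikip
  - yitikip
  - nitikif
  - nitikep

rigiget ~ rikikit — Eslen g corresponds to Torak k between vowels (before a front vowel).
limseb ~ limsip — Eslen e corresponds to Torak i after a consonant, before a labial obstruent.
limseb ~ limsip — Eslen b corresponds to Torak p word-finally.
Applying these to Eslen 'nitigeb':
  nitigeb → nitikeb   (g→k between vowels (before a front vowel))
  nitikeb → nitikib   (e→i after a consonant, before a labial obstruent)
  nitikib → nitikip   (b→p word-finally)
So the Torak cognate is 'nitikip'.

nitikip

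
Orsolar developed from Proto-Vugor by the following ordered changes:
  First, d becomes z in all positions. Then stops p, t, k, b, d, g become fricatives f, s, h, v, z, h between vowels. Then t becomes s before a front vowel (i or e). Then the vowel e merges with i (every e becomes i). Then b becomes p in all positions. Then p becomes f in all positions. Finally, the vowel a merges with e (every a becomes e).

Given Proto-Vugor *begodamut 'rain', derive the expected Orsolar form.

Orsolar: *begodamut > begozamut > behozamut > bihozamut > pihozamut > fihozamut > fihozemut  (by unconditioned shift, intervocalic lenition, vowel merger, unconditioned shift, unconditioned shift, vowel merger)

fihozemut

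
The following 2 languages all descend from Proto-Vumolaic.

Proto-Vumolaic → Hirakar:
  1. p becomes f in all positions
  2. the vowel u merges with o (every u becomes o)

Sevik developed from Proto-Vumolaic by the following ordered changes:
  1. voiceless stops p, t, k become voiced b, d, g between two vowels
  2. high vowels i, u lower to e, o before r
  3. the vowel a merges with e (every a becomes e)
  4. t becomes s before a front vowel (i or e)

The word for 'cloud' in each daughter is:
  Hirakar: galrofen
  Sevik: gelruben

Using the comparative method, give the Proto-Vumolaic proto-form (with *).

Position 5: Hirakar has o, Sevik has u. Sevik preserves u here (none of its changes turn any other segment into u), so the proto-segment is *u.
Position 2: Hirakar has a, Sevik has e. Hirakar preserves a here (none of its changes turn any other segment into a), so the proto-segment is *a.
Position 6: Hirakar has f, Sevik has b. Taking the neighbouring segments as reconstructed: Hirakar f could go back to *p or *f; Sevik b could go back to *p or *b — the one source consistent with every daughter is *p.
This points to *galrupen. Verify forward in each daughter:
Hirakar: start from *galrupen.
  rule 1 (unconditioned shift): galrupen → galrufen
  rule 2 (vowel merger): galrufen → galrofen
  ⇒ Hirakar galrofen
Sevik: *galrupen > galruben > gelruben  (by intervocalic voicing, vowel merger)
*galrupen is the unique common source.

*galrupen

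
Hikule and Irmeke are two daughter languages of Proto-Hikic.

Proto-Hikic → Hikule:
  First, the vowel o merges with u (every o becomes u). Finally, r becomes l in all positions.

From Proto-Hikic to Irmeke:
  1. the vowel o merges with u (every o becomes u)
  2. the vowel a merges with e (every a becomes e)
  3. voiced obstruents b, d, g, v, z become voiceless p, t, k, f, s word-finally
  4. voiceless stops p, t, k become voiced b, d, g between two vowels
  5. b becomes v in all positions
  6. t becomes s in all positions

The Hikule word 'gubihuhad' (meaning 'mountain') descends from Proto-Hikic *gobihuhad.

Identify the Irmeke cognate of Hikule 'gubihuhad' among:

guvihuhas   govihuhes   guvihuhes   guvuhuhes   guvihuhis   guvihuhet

Irmeke: start from *gobihuhad.
  rule 1 (vowel merger): gobihuhad → gubihuhad
  rule 2 (vowel merger): gubihuhad → gubihuhed
  rule 3 (final devoicing): gubihuhed → gubihuhet
  rule 4: no change — gubihuhet
  rule 5 (unconditioned shift): gubihuhet → guvihuhet
  rule 6 (unconditioned shift): guvihuhet → guvihuhes
  ⇒ Irmeke guvihuhes
The other candidates each miss or misapply at least one Irmeke change.

guvihuhes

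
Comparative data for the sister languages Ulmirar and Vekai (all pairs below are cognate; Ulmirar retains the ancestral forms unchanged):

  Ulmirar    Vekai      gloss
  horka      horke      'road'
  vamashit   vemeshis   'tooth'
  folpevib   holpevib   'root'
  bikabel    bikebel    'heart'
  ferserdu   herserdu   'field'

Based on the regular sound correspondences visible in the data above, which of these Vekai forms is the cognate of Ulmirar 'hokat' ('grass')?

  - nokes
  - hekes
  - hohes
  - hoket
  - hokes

hokes

vamashit ~ vemeshis — Ulmirar a corresponds to Vekai e after a consonant, before a consonant other than r, m, n, p, b, f, v.
vamashit ~ vemeshis — Ulmirar t corresponds to Vekai s word-finally.
Applying these to Ulmirar 'hokat':
  hokat → hoket   (a→e after a consonant, before a consonant other than r, m, n, p, b, f, v)
  hoket → hokes   (t→s word-finally)
So the Vekai cognate is 'hokes'.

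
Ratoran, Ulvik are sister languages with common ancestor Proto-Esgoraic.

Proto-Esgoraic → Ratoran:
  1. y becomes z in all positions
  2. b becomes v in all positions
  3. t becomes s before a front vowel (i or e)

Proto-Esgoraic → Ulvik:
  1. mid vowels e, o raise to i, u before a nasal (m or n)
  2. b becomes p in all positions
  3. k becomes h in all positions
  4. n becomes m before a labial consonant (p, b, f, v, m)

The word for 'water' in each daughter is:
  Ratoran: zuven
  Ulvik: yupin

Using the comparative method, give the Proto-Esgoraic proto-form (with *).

*yuben

Position 4: Ratoran has e, Ulvik has i. Ratoran preserves e here (none of its changes turn any other segment into e), so the proto-segment is *e.
Position 1: Ratoran has z, Ulvik has y. Ulvik preserves y here (none of its changes turn any other segment into y), so the proto-segment is *y.
Position 3: Ratoran has v, Ulvik has p. Taking the neighbouring segments as reconstructed: Ratoran v could go back to *b or *v; Ulvik p could go back to *p or *b — the one source consistent with every daughter is *b.
This points to *yuben. Verify forward in each daughter:
Ratoran: *yuben
  yuben → zuben   [unconditioned shift]
  zuben → zuven   [unconditioned shift]
  zuven (rule 3 does not apply)
  giving Ratoran zuven.
Ulvik: *yuben > yubin > yupin  (by pre-nasal raising, unconditioned shift)
*yuben is the unique common source.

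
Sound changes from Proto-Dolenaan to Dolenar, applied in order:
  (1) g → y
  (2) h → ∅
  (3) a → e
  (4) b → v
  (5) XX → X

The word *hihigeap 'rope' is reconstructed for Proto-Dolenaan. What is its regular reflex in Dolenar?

iyep

Dolenar: start from *hihigeap.
  rule 1 (unconditioned shift): hihigeap → hihiyeap
  rule 2 (h-loss): hihiyeap → iiyeap
  rule 3 (vowel merger): iiyeap → iiyeep
  rule 4: no change — iiyeep
  rule 5 (degemination): iiyeep → iyep
  ⇒ Dolenar iyep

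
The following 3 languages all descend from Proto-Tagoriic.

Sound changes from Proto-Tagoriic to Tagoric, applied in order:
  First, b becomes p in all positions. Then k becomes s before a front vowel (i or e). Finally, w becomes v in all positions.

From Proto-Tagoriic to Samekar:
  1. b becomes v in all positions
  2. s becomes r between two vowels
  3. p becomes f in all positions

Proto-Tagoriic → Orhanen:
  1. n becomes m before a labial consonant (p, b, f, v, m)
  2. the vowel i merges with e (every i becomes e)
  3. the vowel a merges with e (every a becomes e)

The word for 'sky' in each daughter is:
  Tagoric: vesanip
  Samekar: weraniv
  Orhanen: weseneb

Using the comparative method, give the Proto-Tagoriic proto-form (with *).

*wesanib

Position 6: Tagoric has i, Samekar has i, Orhanen has e. Tagoric preserves i here (none of its changes turn any other segment into i), so the proto-segment is *i.
Position 7: Tagoric has p, Samekar has v, Orhanen has b. Orhanen preserves b here (none of its changes turn any other segment into b), so the proto-segment is *b.
Position 4: Tagoric has a, Samekar has a, Orhanen has e. Tagoric preserves a here (none of its changes turn any other segment into a), so the proto-segment is *a.
Continuing position by position gives *wesanib; check it forward:
Tagoric: *wesanib > wesanip > vesanip  (by unconditioned shift, unconditioned shift)
Samekar: start from *wesanib.
  rule 1 (unconditioned shift): wesanib → wesaniv
  rule 2 (rhotacism): wesaniv → weraniv
  rule 3: no change — weraniv
  ⇒ Samekar weraniv
Orhanen: start from *wesanib.
  rule 1: no change — wesanib
  rule 2 (vowel merger): wesanib → wesaneb
  rule 3 (vowel merger): wesaneb → weseneb
  ⇒ Orhanen weseneb
*wesanib is the unique common source.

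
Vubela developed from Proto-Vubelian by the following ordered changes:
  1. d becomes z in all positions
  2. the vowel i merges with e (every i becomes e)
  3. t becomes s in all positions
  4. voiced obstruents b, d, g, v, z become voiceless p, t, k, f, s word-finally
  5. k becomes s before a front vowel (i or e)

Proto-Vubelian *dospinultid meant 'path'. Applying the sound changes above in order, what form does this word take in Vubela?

zospenulses

Vubela: *dospinultid > zospinultiz > zospenultez > zospenulsez > zospenulses  (by unconditioned shift, vowel merger, unconditioned shift, final devoicing)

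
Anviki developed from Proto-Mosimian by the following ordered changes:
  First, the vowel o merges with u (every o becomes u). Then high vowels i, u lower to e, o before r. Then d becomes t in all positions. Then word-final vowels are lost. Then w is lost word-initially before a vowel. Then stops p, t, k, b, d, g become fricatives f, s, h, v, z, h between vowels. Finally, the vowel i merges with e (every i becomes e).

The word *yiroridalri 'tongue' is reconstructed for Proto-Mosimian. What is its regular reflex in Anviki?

Anviki: *yiroridalri > yiruridalri > yeroridalri > yeroritalri > yeroritalr > yerorisalr > yeroresalr  (by vowel merger, pre-rhotic lowering, unconditioned shift, apocope, intervocalic lenition, vowel merger)

yeroresalr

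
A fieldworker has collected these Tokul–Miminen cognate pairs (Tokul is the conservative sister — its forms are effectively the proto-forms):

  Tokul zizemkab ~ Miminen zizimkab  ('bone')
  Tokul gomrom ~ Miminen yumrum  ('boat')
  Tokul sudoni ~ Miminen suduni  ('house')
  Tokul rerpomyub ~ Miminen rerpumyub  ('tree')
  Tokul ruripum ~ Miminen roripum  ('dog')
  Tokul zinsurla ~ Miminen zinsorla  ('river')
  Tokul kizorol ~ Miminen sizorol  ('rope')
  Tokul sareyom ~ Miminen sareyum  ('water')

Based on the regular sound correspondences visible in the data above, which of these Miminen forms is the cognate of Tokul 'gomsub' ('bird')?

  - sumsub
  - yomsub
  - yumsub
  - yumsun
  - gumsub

yumsub

gomrom ~ yumrum — Tokul g corresponds to Miminen y word-initially before a back vowel.
gomrom ~ yumrum, rerpomyub ~ rerpumyub — Tokul o corresponds to Miminen u after a consonant, before a nasal.
Applying these to Tokul 'gomsub':
  gomsub → yomsub   (g→y word-initially before a back vowel)
  yomsub → yumsub   (o→u after a consonant, before a nasal)
So the Miminen cognate is 'yumsub'.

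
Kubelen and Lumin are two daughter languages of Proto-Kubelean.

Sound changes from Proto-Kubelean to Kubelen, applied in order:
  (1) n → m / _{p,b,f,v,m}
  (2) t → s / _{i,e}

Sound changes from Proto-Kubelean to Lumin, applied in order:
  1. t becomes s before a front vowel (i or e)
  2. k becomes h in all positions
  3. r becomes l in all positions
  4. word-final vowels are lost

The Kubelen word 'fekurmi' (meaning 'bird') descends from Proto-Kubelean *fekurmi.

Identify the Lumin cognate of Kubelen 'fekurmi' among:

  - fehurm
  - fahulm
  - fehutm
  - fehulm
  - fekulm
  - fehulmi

fehulm

Lumin: *fekurmi
  fekurmi (rule 1 does not apply)
  fekurmi → fehurmi   [unconditioned shift]
  fehurmi → fehulmi   [unconditioned shift]
  fehulmi → fehulm   [apocope]
  giving Lumin fehulm.
Only 'fehulm' matches the regular Lumin development of *fekurmi.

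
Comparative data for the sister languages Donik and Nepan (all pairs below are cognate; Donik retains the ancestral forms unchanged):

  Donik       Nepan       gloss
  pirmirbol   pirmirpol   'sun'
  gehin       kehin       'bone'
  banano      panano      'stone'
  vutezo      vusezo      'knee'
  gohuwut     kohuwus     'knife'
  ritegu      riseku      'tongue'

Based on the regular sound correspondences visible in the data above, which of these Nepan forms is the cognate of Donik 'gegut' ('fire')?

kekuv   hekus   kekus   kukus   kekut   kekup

gehin ~ kehin — Donik g corresponds to Nepan k word-initially before a front vowel.
ritegu ~ riseku — Donik g corresponds to Nepan k between vowels (before a back vowel).
gohuwut ~ kohuwus — Donik t corresponds to Nepan s word-finally.
Applying these to Donik 'gegut':
  gegut → kegut   (g→k word-initially before a front vowel)
  kegut → kekut   (g→k between vowels (before a back vowel))
  kekut → kekus   (t→s word-finally)
So the Nepan cognate is 'kekus'.

kekus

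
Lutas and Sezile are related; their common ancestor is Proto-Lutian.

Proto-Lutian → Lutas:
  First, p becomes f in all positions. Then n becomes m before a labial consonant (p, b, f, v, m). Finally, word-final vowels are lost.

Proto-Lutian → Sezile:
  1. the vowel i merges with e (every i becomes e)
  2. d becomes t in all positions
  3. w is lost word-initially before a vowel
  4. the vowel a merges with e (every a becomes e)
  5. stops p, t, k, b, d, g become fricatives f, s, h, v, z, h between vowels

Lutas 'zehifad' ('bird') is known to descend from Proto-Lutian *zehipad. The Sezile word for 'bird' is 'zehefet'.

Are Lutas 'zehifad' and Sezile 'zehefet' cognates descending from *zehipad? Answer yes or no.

Derive the expected Sezile reflex of *zehipad:
Sezile: start from *zehipad.
  rule 1 (vowel merger): zehipad → zehepad
  rule 2 (unconditioned shift): zehepad → zehepat
  rule 3: no change — zehepat
  rule 4 (vowel merger): zehepat → zehepet
  rule 5 (intervocalic lenition): zehepet → zehefet
  ⇒ Sezile zehefet
Sezile 'zehefet' matches the regular reflex exactly, so the pair is cognate.

yes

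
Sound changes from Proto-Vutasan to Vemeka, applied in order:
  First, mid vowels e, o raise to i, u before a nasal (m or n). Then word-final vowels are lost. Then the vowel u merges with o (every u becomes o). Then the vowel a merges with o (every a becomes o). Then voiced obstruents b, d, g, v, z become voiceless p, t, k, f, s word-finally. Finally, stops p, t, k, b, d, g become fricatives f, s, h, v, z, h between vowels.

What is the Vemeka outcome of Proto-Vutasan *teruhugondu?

Vemeka: *teruhugondu > teruhugundu > teruhugund > terohogond > terohogont > terohohont  (by pre-nasal raising, apocope, vowel merger, final devoicing, intervocalic lenition)

terohohont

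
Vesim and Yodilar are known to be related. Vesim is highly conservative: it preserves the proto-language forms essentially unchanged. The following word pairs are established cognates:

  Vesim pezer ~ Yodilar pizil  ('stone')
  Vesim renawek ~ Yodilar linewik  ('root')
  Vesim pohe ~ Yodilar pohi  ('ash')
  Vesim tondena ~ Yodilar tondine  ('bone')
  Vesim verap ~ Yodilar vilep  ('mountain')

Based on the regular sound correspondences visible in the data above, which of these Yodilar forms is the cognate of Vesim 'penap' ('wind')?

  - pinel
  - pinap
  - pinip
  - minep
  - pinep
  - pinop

renawek ~ linewik, tondena ~ tondine — Vesim e corresponds to Yodilar i after a consonant, before a nasal.
verap ~ vilep — Vesim a corresponds to Yodilar e after a consonant, before a labial obstruent.
Applying these to Vesim 'penap':
  penap → pinap   (e→i after a consonant, before a nasal)
  pinap → pinep   (a→e after a consonant, before a labial obstruent)
So the Yodilar cognate is 'pinep'.

pinep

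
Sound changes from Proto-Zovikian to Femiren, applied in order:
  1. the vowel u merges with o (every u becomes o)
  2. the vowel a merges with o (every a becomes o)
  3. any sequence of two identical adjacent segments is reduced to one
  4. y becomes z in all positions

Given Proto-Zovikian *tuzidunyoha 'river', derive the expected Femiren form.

tozidonzoho

Femiren: *tuzidunyoha
  tuzidunyoha → tozidonyoha   [vowel merger]
  tozidonyoha → tozidonyoho   [vowel merger]
  tozidonyoho (rule 3 does not apply)
  tozidonyoho → tozidonzoho   [unconditioned shift]
  giving Femiren tozidonzoho.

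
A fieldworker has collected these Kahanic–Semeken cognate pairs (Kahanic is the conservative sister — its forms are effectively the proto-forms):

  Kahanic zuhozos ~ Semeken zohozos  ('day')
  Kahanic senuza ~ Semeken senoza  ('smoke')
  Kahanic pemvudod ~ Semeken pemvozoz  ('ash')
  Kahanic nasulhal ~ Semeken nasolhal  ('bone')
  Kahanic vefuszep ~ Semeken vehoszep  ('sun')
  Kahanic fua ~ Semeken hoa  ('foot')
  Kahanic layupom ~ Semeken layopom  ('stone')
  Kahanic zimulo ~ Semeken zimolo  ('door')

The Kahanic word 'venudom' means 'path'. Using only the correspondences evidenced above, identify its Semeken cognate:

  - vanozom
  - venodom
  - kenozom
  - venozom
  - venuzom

venozom

zuhozos ~ zohozos, senuza ~ senoza — Kahanic u corresponds to Semeken o after a consonant, before a consonant other than r, m, n, p, b, f, v.
pemvudod ~ pemvozoz — Kahanic d corresponds to Semeken z between vowels (before a back vowel).
Applying these to Kahanic 'venudom':
  venudom → venodom   (u→o after a consonant, before a consonant other than r, m, n, p, b, f, v)
  venodom → venozom   (d→z between vowels (before a back vowel))
So the Semeken cognate is 'venozom'.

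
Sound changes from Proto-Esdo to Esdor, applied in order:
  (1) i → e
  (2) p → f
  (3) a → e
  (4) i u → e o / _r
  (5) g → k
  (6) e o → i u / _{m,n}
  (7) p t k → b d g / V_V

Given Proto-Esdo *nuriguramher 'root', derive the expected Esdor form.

noregorimher

Esdor: *nuriguramher
  nuriguramher → nureguramher   [vowel merger]
  nureguramher (rule 2 does not apply)
  nureguramher → nureguremher   [vowel merger]
  nureguremher → noregoremher   [pre-rhotic lowering]
  noregoremher → norekoremher   [unconditioned shift]
  norekoremher → norekorimher   [pre-nasal raising]
  norekorimher → noregorimher   [intervocalic voicing]
  giving Esdor noregorimher.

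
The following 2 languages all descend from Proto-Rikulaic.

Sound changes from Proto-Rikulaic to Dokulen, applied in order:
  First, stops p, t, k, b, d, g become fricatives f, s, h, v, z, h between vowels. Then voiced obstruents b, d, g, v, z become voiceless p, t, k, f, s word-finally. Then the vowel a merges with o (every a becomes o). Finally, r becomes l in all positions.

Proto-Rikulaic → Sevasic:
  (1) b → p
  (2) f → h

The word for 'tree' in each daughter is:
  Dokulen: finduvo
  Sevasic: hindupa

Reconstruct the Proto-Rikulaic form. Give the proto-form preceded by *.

*finduba

Position 1: Dokulen has f, Sevasic has h. Taking the neighbouring segments as reconstructed: Dokulen f can only go back to *f; Sevasic h could go back to *f or *h — the one source consistent with every daughter is *f.
Position 7: Dokulen has o, Sevasic has a. Sevasic preserves a here (none of its changes turn any other segment into a), so the proto-segment is *a.
Position 6: Dokulen has v, Sevasic has p. Taking the neighbouring segments as reconstructed: Dokulen v could go back to *b or *v; Sevasic p could go back to *p or *b — the one source consistent with every daughter is *b.
Continuing position by position gives *finduba; check it forward:
Dokulen: start from *finduba.
  rule 1 (intervocalic lenition): finduba → finduva
  rule 2: no change — finduva
  rule 3 (vowel merger): finduva → finduvo
  rule 4: no change — finduvo
  ⇒ Dokulen finduvo
Sevasic: *finduba > findupa > hindupa  (by unconditioned shift, unconditioned shift)
*finduba is the unique common source.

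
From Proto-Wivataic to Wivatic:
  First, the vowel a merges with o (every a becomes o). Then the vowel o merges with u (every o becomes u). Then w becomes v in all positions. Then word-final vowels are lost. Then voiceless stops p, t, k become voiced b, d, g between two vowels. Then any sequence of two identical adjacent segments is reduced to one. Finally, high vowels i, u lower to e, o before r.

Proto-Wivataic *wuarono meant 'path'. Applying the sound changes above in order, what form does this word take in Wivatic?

Wivatic: *wuarono
  wuarono → wuorono   [vowel merger]
  wuorono → wuurunu   [vowel merger]
  wuurunu → vuurunu   [unconditioned shift]
  vuurunu → vuurun   [apocope]
  vuurun (rule 5 does not apply)
  vuurun → vurun   [degemination]
  vurun → vorun   [pre-rhotic lowering]
  giving Wivatic vorun.

vorun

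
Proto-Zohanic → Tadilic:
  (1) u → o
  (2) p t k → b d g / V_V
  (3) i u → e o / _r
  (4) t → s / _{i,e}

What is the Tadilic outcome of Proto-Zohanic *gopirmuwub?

Tadilic: start from *gopirmuwub.
  rule 1 (vowel merger): gopirmuwub → gopirmowob
  rule 2 (intervocalic voicing): gopirmowob → gobirmowob
  rule 3 (pre-rhotic lowering): gobirmowob → gobermowob
  rule 4: no change — gobermowob
  ⇒ Tadilic gobermowob

gobermowob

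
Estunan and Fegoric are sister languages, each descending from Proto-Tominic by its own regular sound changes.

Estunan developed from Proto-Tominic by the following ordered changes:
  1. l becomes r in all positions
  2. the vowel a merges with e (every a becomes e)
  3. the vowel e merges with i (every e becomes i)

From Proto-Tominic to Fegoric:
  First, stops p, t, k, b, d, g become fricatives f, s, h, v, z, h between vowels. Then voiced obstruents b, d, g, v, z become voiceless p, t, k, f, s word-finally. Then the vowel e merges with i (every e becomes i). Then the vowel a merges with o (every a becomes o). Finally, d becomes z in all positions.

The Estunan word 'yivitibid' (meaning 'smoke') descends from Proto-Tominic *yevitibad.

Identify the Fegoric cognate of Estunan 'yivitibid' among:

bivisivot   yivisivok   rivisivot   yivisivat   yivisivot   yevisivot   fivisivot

Fegoric: *yevitibad
  yevitibad → yevisivad   [intervocalic lenition]
  yevisivad → yevisivat   [final devoicing]
  yevisivat → yivisivat   [vowel merger]
  yivisivat → yivisivot   [vowel merger]
  yivisivot (rule 5 does not apply)
  giving Fegoric yivisivot.
Among the options, 'yivisivot' alone shows every Fegoric change applied in order.

yivisivot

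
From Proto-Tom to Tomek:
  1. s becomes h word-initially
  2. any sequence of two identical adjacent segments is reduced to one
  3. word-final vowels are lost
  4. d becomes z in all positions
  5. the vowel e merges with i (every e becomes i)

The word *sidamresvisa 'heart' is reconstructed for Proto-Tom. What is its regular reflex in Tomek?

Tomek: *sidamresvisa > hidamresvisa > hidamresvis > hizamresvis > hizamrisvis  (by debuccalisation, apocope, unconditioned shift, vowel merger)

hizamrisvis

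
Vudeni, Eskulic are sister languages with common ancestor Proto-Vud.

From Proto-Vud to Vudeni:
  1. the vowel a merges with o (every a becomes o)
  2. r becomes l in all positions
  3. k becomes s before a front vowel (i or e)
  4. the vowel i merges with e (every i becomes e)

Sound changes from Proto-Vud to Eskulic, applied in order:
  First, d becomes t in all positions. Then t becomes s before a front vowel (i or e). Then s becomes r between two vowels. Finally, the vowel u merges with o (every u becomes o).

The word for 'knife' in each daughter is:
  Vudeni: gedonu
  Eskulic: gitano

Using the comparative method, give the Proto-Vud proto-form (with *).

*gidanu

Position 3: Vudeni has d, Eskulic has t. Vudeni preserves d here (none of its changes turn any other segment into d), so the proto-segment is *d.
Position 6: Vudeni has u, Eskulic has o. Vudeni preserves u here (none of its changes turn any other segment into u), so the proto-segment is *u.
Position 2: Vudeni has e, Eskulic has i. Eskulic preserves i here (none of its changes turn any other segment into i), so the proto-segment is *i.
This points to *gidanu. Verify forward in each daughter:
Vudeni: *gidanu
  gidanu → gidonu   [vowel merger]
  gidonu (rule 2 does not apply)
  gidonu (rule 3 does not apply)
  gidonu → gedonu   [vowel merger]
  giving Vudeni gedonu.
Eskulic: start from *gidanu.
  rule 1 (unconditioned shift): gidanu → gitanu
  rule 2: no change — gitanu
  rule 3: no change — gitanu
  rule 4 (vowel merger): gitanu → gitano
  ⇒ Eskulic gitano
Only *gidanu yields all of Vudeni gedonu, Eskulic gitano.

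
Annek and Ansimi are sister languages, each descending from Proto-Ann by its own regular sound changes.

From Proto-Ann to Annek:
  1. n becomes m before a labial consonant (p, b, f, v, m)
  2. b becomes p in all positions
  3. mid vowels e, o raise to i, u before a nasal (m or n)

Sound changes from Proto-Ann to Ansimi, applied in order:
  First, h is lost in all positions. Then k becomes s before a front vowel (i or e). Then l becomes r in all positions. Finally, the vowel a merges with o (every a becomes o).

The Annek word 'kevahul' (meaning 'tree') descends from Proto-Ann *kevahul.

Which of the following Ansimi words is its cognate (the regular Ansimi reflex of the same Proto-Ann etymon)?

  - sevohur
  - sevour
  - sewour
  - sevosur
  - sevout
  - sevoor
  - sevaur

sevour

Ansimi: *kevahul > kevaul > sevaul > sevaur > sevour  (by h-loss, palatalisation, unconditioned shift, vowel merger)
Only 'sevour' matches the regular Ansimi development of *kevahul.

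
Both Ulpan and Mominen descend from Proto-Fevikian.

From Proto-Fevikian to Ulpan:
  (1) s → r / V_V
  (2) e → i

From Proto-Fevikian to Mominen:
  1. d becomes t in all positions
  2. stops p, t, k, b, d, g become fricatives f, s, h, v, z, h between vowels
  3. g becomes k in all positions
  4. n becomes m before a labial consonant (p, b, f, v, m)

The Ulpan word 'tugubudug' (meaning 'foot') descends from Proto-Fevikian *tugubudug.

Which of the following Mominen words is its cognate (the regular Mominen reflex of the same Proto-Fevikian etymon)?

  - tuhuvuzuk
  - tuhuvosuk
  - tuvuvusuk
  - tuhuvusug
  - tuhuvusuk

tuhuvusuk

Mominen: start from *tugubudug.
  rule 1 (unconditioned shift): tugubudug → tugubutug
  rule 2 (intervocalic lenition): tugubutug → tuhuvusug
  rule 3 (unconditioned shift): tuhuvusug → tuhuvusuk
  rule 4: no change — tuhuvusuk
  ⇒ Mominen tuhuvusuk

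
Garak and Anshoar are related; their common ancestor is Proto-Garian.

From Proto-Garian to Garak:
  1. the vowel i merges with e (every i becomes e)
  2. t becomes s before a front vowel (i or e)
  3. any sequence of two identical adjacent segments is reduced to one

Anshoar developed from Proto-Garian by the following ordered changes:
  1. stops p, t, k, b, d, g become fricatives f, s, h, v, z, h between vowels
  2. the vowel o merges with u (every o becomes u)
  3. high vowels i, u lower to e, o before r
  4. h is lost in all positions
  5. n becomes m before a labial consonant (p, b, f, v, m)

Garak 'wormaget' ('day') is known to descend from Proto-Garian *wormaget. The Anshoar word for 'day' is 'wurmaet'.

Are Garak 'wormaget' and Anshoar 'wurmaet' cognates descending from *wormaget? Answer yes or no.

Derive the expected Anshoar reflex of *wormaget:
Anshoar: *wormaget
  wormaget → wormahet   [intervocalic lenition]
  wormahet → wurmahet   [vowel merger]
  wurmahet → wormahet   [pre-rhotic lowering]
  wormahet → wormaet   [h-loss]
  wormaet (rule 5 does not apply)
  giving Anshoar wormaet.
The regular Anshoar reflex would be 'wormaet', but the attested form is 'wurmaet'. The correspondence is irregular, so they are not cognates (the Anshoar form has a different source).

no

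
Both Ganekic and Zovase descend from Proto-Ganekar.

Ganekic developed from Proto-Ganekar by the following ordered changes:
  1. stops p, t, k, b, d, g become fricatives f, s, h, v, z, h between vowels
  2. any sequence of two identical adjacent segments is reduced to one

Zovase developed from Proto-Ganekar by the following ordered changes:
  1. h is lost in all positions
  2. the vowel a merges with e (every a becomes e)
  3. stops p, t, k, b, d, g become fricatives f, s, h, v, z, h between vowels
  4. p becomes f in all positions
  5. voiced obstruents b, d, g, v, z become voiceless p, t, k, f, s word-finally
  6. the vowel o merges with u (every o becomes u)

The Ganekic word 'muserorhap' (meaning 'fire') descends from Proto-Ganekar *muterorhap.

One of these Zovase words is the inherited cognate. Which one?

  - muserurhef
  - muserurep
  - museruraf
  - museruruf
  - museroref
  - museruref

museruref

Zovase: *muterorhap > muterorap > muterorep > muserorep > museroref > museruref  (by h-loss, vowel merger, intervocalic lenition, unconditioned shift, vowel merger)
Only 'museruref' matches the regular Zovase development of *muterorhap.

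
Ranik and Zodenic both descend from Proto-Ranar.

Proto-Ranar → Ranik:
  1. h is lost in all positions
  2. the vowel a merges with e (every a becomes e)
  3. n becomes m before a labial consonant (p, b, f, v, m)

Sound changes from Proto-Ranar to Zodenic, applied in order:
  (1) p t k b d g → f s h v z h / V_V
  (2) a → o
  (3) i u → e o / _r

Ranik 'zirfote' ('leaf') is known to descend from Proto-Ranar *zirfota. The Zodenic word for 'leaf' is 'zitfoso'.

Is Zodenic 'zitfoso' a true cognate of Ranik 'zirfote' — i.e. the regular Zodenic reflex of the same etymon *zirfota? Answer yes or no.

Derive the expected Zodenic reflex of *zirfota:
Zodenic: start from *zirfota.
  rule 1 (intervocalic lenition): zirfota → zirfosa
  rule 2 (vowel merger): zirfosa → zirfoso
  rule 3 (pre-rhotic lowering): zirfoso → zerfoso
  ⇒ Zodenic zerfoso
The regular Zodenic reflex would be 'zerfoso', but the attested form is 'zitfoso'. The correspondence is irregular, so they are not cognates (the Zodenic form has a different source).

no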